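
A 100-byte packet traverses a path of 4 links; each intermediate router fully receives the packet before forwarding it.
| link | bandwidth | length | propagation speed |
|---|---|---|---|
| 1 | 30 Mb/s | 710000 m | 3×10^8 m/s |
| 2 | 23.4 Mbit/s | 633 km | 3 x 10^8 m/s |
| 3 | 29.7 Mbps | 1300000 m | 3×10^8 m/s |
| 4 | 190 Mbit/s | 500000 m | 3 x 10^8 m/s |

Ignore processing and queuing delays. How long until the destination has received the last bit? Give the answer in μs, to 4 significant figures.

10570 μs

L = 100 × 8 = 800 bits.
Transmission delays (L/R per hop): 26.6667, 34.188, 26.936, 4.21053 μs; sum = 92.0013 μs.
Propagation delays (d/s per hop): 2366.67, 2110, 4333.33, 1666.67 μs; sum = 10476.7 μs.
End-to-end = 10570 μs.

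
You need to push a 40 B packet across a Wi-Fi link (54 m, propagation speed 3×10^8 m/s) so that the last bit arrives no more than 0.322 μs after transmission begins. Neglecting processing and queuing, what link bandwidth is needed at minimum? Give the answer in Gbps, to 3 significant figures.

L = 320 bits.
Propagation delay = 54 / 300000000 = 0.18 μs.
Transmission budget = 0.322 − 0.18 = 0.142 μs.
R ≥ L / t_tx = 320 bits / 1.42e-07 s = 2.25 Gbps.

2.25 Gbps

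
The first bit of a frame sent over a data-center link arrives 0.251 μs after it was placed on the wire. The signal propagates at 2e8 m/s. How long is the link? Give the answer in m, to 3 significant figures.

50.2 m

d = s × t_prop = 200000000 × 2.51e-07 = 50.2 m.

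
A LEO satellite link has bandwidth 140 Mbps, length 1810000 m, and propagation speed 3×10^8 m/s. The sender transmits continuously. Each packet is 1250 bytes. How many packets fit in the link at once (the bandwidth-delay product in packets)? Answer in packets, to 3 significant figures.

84.5 packets

Propagation delay = 1810000 / 300000000 = 0.00603333 s.
BDP = R × t_prop = 140000000 × 0.00603333 = 844667 bits.
In packets of 10000 bits: 84.5 packets.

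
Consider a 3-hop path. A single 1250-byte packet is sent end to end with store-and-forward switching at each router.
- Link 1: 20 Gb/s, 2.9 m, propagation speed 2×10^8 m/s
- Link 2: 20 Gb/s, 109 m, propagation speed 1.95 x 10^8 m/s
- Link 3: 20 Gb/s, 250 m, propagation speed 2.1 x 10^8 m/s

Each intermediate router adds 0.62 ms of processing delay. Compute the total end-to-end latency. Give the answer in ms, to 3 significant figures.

1.24 ms

L = 1250 × 8 = 10000 bits.
Transmission delay per hop = L/R = 10000/20000000000 = 0.0005 ms; 3 hops → 0.0015 ms.
Propagation delays (d/s per hop): 1.45e-05, 0.000558974, 0.00119048 ms; sum = 0.00176395 ms.
Processing at 2 router(s): 2 × 0.62 ms = 1.24 ms.
End-to-end = 1.24 ms.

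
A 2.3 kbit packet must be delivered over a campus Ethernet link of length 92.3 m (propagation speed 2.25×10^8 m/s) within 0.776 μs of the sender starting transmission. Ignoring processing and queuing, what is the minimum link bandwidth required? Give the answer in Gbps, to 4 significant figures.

Propagation delay = 92.3 / 225000000 = 0.410222 μs.
Transmission budget = 0.776 − 0.410222 = 0.365778 μs.
R ≥ L / t_tx = 2300 bits / 3.65778e-07 s = 6.288 Gbps.

6.288 Gbps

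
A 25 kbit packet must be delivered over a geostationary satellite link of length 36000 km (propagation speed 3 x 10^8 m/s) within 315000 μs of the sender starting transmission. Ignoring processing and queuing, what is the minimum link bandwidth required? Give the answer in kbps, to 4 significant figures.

Propagation delay = 36000000 / 300000000 = 120000 μs.
Transmission budget = 315000 − 120000 = 195000 μs.
R ≥ L / t_tx = 25000 bits / 0.195 s = 128.2 kbps.

128.2 kbps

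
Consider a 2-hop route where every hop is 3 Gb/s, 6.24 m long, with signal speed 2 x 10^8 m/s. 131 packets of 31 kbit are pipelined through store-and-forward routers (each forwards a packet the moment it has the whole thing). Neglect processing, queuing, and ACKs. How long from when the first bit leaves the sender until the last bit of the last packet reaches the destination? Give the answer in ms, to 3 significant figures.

Per-hop transmission t_tx = L/R = 31000/3000000000 = 0.0103333 ms.
Per-hop propagation t_prop = 6.24/200000000 = 3.12e-05 ms.
Pipeline fill: first packet needs 2·t_tx to clear all hops; remaining 130 packets each add one t_tx.
Total = (2+131-1)·t_tx + 2·t_prop = 132·0.0103333 + 2·3.12e-05 = 1.36 ms.

1.36 ms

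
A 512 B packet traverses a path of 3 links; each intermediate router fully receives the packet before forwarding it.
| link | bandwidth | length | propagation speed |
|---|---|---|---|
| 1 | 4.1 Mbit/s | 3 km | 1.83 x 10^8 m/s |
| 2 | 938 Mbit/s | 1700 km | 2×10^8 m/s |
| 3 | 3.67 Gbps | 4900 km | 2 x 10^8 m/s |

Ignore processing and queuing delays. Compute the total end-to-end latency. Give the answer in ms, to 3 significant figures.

L = 512 × 8 = 4096 bits.
Transmission delays (L/R per hop): 0.999024, 0.00436674, 0.00111608 ms; sum = 1.00451 ms.
Propagation delays (d/s per hop): 0.0163934, 8.5, 24.5 ms; sum = 33.0164 ms.
End-to-end = 34.0 ms.

34.0 ms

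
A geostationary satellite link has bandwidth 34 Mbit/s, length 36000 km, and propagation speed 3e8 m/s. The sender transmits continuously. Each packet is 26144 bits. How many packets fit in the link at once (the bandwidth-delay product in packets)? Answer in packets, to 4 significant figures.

156.1 packets

Propagation delay = 36000000 / 300000000 = 0.12 s.
BDP = R × t_prop = 34000000 × 0.12 = 4080000 bits.
In packets of 26144 bits: 156.1 packets.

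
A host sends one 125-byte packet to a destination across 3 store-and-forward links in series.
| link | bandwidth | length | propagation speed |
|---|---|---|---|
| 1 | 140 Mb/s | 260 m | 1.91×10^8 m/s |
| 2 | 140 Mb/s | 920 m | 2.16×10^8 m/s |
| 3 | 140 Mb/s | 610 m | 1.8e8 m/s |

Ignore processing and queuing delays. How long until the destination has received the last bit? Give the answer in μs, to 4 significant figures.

L = 125 × 8 = 1000 bits.
Transmission delay per hop = L/R = 1000/140000000 = 7.14286 μs; 3 hops → 21.4286 μs.
Propagation delays (d/s per hop): 1.36126, 4.25926, 3.38889 μs; sum = 9.0094 μs.
End-to-end = 30.44 μs.

30.44 μs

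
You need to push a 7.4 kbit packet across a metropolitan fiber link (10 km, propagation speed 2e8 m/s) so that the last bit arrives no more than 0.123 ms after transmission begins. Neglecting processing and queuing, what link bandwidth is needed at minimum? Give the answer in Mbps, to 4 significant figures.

101.4 Mbps

Propagation delay = 10000 / 200000000 = 0.05 ms.
Transmission budget = 0.123 − 0.05 = 0.073 ms.
R ≥ L / t_tx = 7400 bits / 7.3e-05 s = 101.4 Mbps.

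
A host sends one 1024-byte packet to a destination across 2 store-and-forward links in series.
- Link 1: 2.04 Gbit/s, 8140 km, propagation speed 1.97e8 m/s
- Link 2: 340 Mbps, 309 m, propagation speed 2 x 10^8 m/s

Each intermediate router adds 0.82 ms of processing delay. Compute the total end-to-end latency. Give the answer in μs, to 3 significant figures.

L = 1024 × 8 = 8192 bits.
Transmission delays (L/R per hop): 4.01569, 24.0941 μs; sum = 28.1098 μs.
Propagation delays (d/s per hop): 41319.8, 1.545 μs; sum = 41321.3 μs.
Processing at 1 router(s): 1 × 0.82 ms = 820 μs.
End-to-end = 42200 μs.

42200 μs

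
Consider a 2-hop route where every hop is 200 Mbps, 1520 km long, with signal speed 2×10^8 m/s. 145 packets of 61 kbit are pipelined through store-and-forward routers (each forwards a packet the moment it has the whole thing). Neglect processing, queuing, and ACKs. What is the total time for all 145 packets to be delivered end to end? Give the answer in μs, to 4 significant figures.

Per-hop transmission t_tx = L/R = 61000/200000000 = 305 μs.
Per-hop propagation t_prop = 1520000/200000000 = 7600 μs.
Pipeline fill: first packet needs 2·t_tx to clear all hops; remaining 144 packets each add one t_tx.
Total = (2+145-1)·t_tx + 2·t_prop = 146·305 + 2·7600 = 59730 μs.

59730 μs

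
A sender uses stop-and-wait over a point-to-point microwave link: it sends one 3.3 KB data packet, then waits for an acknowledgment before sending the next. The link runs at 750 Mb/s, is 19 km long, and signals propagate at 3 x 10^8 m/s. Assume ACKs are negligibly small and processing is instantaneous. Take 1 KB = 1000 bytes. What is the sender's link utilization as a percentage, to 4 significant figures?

t_tx = L/R = 26400/750000000 = 3.52e-05 s.
t_prop = 19000/300000000 = 6.33333e-05 s; RTT = 0.000126667 s.
Cycle = t_tx + RTT = 0.000161867 s.
Utilization = t_tx / cycle = 3.52e-05/0.000161867 = 21.75 %.

21.75 %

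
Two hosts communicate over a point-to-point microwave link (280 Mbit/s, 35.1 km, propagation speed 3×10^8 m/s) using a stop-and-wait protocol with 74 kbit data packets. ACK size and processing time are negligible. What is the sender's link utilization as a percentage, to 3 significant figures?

t_tx = L/R = 74000/280000000 = 0.000264286 s.
t_prop = 35100/300000000 = 0.000117 s; RTT = 0.000234 s.
Cycle = t_tx + RTT = 0.000498286 s.
Utilization = t_tx / cycle = 0.000264286/0.000498286 = 53.0 %.

53.0 %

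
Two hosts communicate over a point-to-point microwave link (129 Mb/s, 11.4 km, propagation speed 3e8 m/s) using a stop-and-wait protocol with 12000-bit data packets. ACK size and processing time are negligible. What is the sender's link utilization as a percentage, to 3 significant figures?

t_tx = L/R = 12000/129000000 = 9.30233e-05 s.
t_prop = 11400/300000000 = 3.8e-05 s; RTT = 7.6e-05 s.
Cycle = t_tx + RTT = 0.000169023 s.
Utilization = t_tx / cycle = 9.30233e-05/0.000169023 = 55.0 %.

55.0 %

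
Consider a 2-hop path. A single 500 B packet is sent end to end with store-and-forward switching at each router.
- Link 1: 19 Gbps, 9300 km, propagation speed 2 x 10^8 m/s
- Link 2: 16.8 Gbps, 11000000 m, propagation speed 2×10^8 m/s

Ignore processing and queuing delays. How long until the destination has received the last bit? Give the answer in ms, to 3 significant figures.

102 ms

L = 500 × 8 = 4000 bits.
Transmission delays (L/R per hop): 0.000210526, 0.000238095 ms; sum = 0.000448622 ms.
Propagation delays (d/s per hop): 46.5, 55 ms; sum = 101.5 ms.
End-to-end = 102 ms.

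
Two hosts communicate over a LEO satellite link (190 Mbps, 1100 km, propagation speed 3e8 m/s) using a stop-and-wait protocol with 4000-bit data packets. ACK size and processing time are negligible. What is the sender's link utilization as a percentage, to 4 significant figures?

0.2863 %

t_tx = L/R = 4000/190000000 = 2.10526e-05 s.
t_prop = 1100000/300000000 = 0.00366667 s; RTT = 0.00733333 s.
Cycle = t_tx + RTT = 0.00735439 s.
Utilization = t_tx / cycle = 2.10526e-05/0.00735439 = 0.2863 %.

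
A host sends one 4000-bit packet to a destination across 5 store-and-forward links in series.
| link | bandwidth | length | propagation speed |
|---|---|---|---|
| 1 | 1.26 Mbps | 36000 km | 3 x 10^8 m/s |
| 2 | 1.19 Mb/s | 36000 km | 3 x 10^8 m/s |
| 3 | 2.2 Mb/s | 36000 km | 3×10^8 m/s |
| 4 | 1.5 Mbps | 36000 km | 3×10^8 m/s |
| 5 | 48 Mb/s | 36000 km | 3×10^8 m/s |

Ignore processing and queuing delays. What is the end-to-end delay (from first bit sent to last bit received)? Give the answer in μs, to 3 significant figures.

611000 μs

Transmission delays (L/R per hop): 3174.6, 3361.34, 1818.18, 2666.67, 83.3333 μs; sum = 11104.1 μs.
Propagation delays (d/s per hop): 120000, 120000, 120000, 120000, 120000 μs; sum = 600000 μs.
End-to-end = 611000 μs.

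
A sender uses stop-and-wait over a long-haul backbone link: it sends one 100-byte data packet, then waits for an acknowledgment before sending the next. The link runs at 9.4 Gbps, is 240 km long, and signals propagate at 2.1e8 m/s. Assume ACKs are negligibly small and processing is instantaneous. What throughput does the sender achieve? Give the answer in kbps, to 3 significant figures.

t_tx = L/R = 800/9400000000 = 8.51064e-08 s.
t_prop = 240000/210000000 = 0.00114286 s; RTT = 0.00228571 s.
Cycle = t_tx + RTT = 0.0022858 s.
Throughput = L / cycle = 800 / 0.0022858 = 350 kbps.

350 kbps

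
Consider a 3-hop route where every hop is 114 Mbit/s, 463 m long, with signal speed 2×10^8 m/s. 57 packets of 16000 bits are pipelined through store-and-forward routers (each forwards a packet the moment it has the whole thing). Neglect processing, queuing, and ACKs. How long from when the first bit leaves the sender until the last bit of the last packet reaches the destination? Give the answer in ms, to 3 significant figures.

8.29 ms

Per-hop transmission t_tx = L/R = 16000/114000000 = 0.140351 ms.
Per-hop propagation t_prop = 463/200000000 = 0.002315 ms.
Pipeline fill: first packet needs 3·t_tx to clear all hops; remaining 56 packets each add one t_tx.
Total = (3+57-1)·t_tx + 3·t_prop = 59·0.140351 + 3·0.002315 = 8.29 ms.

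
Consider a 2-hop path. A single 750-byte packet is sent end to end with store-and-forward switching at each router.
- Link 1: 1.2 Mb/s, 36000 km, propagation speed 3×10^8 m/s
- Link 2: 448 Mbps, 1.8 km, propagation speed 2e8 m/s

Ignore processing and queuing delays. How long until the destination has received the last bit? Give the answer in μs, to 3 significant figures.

125000 μs

L = 750 × 8 = 6000 bits.
Transmission delays (L/R per hop): 5000, 13.3929 μs; sum = 5013.39 μs.
Propagation delays (d/s per hop): 120000, 9 μs; sum = 120009 μs.
End-to-end = 125000 μs.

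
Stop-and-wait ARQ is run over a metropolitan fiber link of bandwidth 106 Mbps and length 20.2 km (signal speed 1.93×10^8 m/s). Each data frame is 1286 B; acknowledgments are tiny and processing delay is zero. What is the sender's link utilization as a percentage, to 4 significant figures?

31.68 %

t_tx = L/R = 10288/106000000 = 9.70566e-05 s.
t_prop = 20200/193000000 = 0.000104663 s; RTT = 0.000209326 s.
Cycle = t_tx + RTT = 0.000306383 s.
Utilization = t_tx / cycle = 9.70566e-05/0.000306383 = 31.68 %.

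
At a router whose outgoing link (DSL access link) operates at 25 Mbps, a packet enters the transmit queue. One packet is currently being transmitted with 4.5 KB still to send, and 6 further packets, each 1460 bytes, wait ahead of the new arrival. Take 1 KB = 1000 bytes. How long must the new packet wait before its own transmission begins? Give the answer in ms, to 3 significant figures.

4.24 ms

Each queued packet: L/R = 11680/25000000 = 0.4672 ms.
6 queued → 2.8032 ms.
Plus remaining 36000 bits of current packet: 1.44 ms.
Queuing delay = 4.24 ms.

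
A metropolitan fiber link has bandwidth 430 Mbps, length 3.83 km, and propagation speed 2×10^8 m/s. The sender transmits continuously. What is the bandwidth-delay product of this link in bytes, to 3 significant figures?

Propagation delay = 3830 / 200000000 = 1.915e-05 s.
BDP = R × t_prop = 430000000 × 1.915e-05 = 8234.5 bits.
In bytes: 8234.5/8 = 1030 bytes.

1030 bytes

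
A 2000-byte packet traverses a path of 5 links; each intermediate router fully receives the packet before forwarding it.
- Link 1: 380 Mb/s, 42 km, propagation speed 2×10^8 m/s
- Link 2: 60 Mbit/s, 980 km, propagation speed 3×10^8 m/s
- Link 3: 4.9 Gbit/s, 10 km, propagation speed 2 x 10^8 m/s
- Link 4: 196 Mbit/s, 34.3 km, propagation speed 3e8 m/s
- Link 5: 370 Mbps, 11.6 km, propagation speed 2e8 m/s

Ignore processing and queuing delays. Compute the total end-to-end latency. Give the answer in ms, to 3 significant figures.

L = 2000 × 8 = 16000 bits.
Transmission delays (L/R per hop): 0.0421053, 0.266667, 0.00326531, 0.0816327, 0.0432432 ms; sum = 0.436913 ms.
Propagation delays (d/s per hop): 0.21, 3.26667, 0.05, 0.114333, 0.058 ms; sum = 3.699 ms.
End-to-end = 4.14 ms.

4.14 ms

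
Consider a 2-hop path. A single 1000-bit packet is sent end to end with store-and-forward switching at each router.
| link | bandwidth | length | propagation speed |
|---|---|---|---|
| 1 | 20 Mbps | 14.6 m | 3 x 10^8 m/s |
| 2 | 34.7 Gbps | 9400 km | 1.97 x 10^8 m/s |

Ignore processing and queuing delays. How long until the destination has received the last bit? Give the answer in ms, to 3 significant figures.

Transmission delays (L/R per hop): 0.05, 2.88184e-05 ms; sum = 0.0500288 ms.
Propagation delays (d/s per hop): 4.86667e-05, 47.7157 ms; sum = 47.7158 ms.
End-to-end = 47.8 ms.

47.8 ms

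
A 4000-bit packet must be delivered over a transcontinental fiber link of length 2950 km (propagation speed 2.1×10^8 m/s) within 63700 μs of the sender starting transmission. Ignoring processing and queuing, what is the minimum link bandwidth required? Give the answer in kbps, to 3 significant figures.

80.6 kbps

Propagation delay = 2950000 / 210000000 = 14047.6 μs.
Transmission budget = 63700 − 14047.6 = 49652.4 μs.
R ≥ L / t_tx = 4000 bits / 0.0496524 s = 80.6 kbps.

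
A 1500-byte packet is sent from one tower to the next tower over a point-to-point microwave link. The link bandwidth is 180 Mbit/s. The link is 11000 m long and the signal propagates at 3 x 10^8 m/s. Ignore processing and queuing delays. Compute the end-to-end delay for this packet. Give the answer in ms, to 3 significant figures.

0.103 ms

L = 1500 × 8 = 12000 bits.
Transmission delay = L/R = 12000 / 180000000 = 0.0666667 ms.
Propagation delay = d/s = 11000 m / 300000000 m/s = 0.0366667 ms.
Total = 0.103 ms.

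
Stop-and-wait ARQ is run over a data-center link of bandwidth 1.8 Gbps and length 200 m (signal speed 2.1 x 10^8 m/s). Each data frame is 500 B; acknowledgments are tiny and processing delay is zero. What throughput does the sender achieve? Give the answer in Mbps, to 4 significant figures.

969.2 Mbps

t_tx = L/R = 4000/1800000000 = 2.22222e-06 s.
t_prop = 200/210000000 = 9.52381e-07 s; RTT = 1.90476e-06 s.
Cycle = t_tx + RTT = 4.12698e-06 s.
Throughput = L / cycle = 4000 / 4.12698e-06 = 969.2 Mbps.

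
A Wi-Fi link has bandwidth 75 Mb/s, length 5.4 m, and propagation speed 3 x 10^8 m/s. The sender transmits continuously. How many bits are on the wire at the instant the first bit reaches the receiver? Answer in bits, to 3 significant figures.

1.35 bits

Propagation delay = 5.4 / 300000000 = 1.8e-08 s.
BDP = R × t_prop = 75000000 × 1.8e-08 = 1.35 bits.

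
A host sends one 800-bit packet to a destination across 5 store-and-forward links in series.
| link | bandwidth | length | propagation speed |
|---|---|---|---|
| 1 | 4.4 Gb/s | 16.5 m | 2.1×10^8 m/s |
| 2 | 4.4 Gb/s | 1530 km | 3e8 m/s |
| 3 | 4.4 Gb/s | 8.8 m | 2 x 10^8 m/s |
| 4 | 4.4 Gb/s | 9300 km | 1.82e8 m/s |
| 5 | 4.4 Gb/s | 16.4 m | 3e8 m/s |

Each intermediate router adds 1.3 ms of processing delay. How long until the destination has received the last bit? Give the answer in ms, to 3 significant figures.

Transmission delay per hop = L/R = 800/4400000000 = 0.000181818 ms; 5 hops → 0.000909091 ms.
Propagation delays (d/s per hop): 7.85714e-05, 5.1, 4.4e-05, 51.0989, 5.46667e-05 ms; sum = 56.1991 ms.
Processing at 4 router(s): 4 × 1.3 ms = 5.2 ms.
End-to-end = 61.4 ms.

61.4 ms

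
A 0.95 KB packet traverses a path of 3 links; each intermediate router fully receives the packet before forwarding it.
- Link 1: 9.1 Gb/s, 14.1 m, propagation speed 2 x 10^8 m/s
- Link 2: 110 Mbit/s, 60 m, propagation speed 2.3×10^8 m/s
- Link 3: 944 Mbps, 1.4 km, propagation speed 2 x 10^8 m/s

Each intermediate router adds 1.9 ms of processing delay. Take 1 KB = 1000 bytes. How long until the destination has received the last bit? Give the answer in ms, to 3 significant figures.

L = 7600 bits.
Transmission delays (L/R per hop): 0.000835165, 0.0690909, 0.00805085 ms; sum = 0.0779769 ms.
Propagation delays (d/s per hop): 7.05e-05, 0.00026087, 0.007 ms; sum = 0.00733137 ms.
Processing at 2 router(s): 2 × 1.9 ms = 3.8 ms.
End-to-end = 3.89 ms.

3.89 ms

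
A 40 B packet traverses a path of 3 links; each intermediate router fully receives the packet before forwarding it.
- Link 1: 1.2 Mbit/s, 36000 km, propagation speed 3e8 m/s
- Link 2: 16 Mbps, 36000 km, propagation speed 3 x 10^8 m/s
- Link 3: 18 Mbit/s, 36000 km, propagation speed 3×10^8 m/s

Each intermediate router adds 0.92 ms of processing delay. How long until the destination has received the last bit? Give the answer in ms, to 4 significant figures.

L = 40 × 8 = 320 bits.
Transmission delays (L/R per hop): 0.266667, 0.02, 0.0177778 ms; sum = 0.304444 ms.
Propagation delays (d/s per hop): 120, 120, 120 ms; sum = 360 ms.
Processing at 2 router(s): 2 × 0.92 ms = 1.84 ms.
End-to-end = 362.1 ms.

362.1 ms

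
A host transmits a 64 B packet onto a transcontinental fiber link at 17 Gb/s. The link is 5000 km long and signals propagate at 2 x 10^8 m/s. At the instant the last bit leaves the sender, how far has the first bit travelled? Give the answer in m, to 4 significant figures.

6.024 m

t_tx = L/R = 512/17000000000 = 3.01176e-08 s.
Distance = s × t_tx = 200000000 × 3.01176e-08 = 6.024 m.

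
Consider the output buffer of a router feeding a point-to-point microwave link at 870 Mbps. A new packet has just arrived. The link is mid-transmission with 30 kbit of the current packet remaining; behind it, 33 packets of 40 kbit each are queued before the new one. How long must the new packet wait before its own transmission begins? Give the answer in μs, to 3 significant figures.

Each queued packet: L/R = 40000/870000000 = 45.977 μs.
33 queued → 1517.24 μs.
Plus remaining 30000 bits of current packet: 34.4828 μs.
Queuing delay = 1550 μs.

1550 μs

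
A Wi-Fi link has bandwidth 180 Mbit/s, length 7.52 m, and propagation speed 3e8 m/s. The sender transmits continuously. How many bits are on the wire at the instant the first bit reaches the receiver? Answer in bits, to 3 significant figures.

4.51 bits

Propagation delay = 7.52 / 300000000 = 2.50667e-08 s.
BDP = R × t_prop = 180000000 × 2.50667e-08 = 4.512 bits.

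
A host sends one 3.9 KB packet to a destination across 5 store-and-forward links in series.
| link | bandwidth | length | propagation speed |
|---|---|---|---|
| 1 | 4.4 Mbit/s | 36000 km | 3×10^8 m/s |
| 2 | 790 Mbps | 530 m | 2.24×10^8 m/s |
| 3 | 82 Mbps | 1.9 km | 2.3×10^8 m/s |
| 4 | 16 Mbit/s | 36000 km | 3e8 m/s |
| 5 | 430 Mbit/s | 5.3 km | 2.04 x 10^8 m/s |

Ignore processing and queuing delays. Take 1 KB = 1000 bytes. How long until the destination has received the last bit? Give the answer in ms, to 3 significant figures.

L = 31200 bits.
Transmission delays (L/R per hop): 7.09091, 0.0394937, 0.380488, 1.95, 0.0725581 ms; sum = 9.53345 ms.
Propagation delays (d/s per hop): 120, 0.00236607, 0.00826087, 120, 0.0259804 ms; sum = 240.037 ms.
End-to-end = 250 ms.

250 ms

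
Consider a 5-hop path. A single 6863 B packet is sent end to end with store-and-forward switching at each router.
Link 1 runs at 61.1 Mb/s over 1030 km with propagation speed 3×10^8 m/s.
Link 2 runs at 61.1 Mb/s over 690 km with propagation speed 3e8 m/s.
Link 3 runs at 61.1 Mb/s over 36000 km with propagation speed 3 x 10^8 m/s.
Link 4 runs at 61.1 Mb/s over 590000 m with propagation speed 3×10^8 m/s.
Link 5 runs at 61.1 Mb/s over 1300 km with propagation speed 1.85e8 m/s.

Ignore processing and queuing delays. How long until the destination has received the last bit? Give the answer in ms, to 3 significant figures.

139 ms

L = 6863 × 8 = 54904 bits.
Transmission delay per hop = L/R = 54904/61100000 = 0.898592 ms; 5 hops → 4.49296 ms.
Propagation delays (d/s per hop): 3.43333, 2.3, 120, 1.96667, 7.02703 ms; sum = 134.727 ms.
End-to-end = 139 ms.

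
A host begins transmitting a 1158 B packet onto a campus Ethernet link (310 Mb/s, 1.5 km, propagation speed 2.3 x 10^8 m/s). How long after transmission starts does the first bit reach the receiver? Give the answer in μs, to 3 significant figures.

First bit experiences only propagation delay: d/s = 1500/2.3e+08 = 6.52 μs.

6.52 μs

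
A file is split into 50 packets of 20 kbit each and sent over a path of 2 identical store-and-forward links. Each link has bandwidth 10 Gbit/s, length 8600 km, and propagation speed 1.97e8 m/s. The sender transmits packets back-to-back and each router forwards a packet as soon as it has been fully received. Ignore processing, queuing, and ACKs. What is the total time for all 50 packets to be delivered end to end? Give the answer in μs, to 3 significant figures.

Per-hop transmission t_tx = L/R = 20000/10000000000 = 2 μs.
Per-hop propagation t_prop = 8600000/197000000 = 43654.8 μs.
Pipeline fill: first packet needs 2·t_tx to clear all hops; remaining 49 packets each add one t_tx.
Total = (2+50-1)·t_tx + 2·t_prop = 51·2 + 2·43654.8 = 87400 μs.

87400 μs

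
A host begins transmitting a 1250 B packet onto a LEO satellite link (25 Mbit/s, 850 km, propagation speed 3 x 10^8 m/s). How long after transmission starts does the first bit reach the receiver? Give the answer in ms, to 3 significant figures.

2.83 ms

First bit experiences only propagation delay: d/s = 850000/300000000 = 2.83 ms.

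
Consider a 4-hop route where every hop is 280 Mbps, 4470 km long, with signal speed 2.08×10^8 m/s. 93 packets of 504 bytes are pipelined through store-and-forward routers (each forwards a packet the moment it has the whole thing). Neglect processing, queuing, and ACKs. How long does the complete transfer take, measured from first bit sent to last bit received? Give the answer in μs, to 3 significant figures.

87300 μs

Per-hop transmission t_tx = L/R = 4032/280000000 = 14.4 μs.
Per-hop propagation t_prop = 4470000/208000000 = 21490.4 μs.
Pipeline fill: first packet needs 4·t_tx to clear all hops; remaining 92 packets each add one t_tx.
Total = (4+93-1)·t_tx + 4·t_prop = 96·14.4 + 4·21490.4 = 87300 μs.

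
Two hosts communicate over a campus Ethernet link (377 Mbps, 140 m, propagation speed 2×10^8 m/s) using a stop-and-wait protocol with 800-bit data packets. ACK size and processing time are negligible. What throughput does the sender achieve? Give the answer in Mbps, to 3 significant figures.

t_tx = L/R = 800/377000000 = 2.12202e-06 s.
t_prop = 140/200000000 = 7e-07 s; RTT = 1.4e-06 s.
Cycle = t_tx + RTT = 3.52202e-06 s.
Throughput = L / cycle = 800 / 3.52202e-06 = 227 Mbps.

227 Mbps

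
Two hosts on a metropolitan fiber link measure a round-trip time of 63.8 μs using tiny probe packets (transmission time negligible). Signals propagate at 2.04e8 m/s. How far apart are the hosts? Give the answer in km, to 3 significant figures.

One-way propagation = RTT/2 = 31.9 μs.
d = s × t = 204000000 × 3.19e-05 = 6.51 km.

6.51 km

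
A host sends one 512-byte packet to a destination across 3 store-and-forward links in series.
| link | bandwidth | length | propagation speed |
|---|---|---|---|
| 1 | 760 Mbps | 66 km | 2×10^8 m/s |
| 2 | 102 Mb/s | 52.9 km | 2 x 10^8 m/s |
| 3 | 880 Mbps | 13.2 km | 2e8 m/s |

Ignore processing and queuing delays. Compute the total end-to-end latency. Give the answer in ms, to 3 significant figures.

L = 512 × 8 = 4096 bits.
Transmission delays (L/R per hop): 0.00538947, 0.0401569, 0.00465455 ms; sum = 0.0502009 ms.
Propagation delays (d/s per hop): 0.33, 0.2645, 0.066 ms; sum = 0.6605 ms.
End-to-end = 0.711 ms.

0.711 ms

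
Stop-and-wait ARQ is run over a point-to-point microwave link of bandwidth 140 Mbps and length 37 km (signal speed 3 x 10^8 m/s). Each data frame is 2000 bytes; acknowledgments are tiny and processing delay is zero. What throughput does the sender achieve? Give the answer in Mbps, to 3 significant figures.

44.3 Mbps

t_tx = L/R = 16000/140000000 = 0.000114286 s.
t_prop = 37000/300000000 = 0.000123333 s; RTT = 0.000246667 s.
Cycle = t_tx + RTT = 0.000360952 s.
Throughput = L / cycle = 16000 / 0.000360952 = 44.3 Mbps.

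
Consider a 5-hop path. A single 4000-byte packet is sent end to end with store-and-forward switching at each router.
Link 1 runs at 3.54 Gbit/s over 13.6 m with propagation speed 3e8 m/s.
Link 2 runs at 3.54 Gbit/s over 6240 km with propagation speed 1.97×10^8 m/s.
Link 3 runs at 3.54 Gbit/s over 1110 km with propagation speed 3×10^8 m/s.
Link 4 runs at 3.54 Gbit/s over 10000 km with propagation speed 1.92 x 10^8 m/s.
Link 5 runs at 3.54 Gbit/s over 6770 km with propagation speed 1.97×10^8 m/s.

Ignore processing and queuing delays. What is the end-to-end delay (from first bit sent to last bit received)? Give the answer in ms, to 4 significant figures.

121.9 ms

L = 4000 × 8 = 32000 bits.
Transmission delay per hop = L/R = 32000/3540000000 = 0.00903955 ms; 5 hops → 0.0451977 ms.
Propagation delays (d/s per hop): 4.53333e-05, 31.6751, 3.7, 52.0833, 34.3655 ms; sum = 121.824 ms.
End-to-end = 121.9 ms.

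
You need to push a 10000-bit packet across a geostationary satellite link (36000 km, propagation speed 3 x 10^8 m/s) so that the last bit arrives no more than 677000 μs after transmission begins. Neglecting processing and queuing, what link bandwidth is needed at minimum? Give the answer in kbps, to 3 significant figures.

Propagation delay = 36000000 / 300000000 = 120000 μs.
Transmission budget = 677000 − 120000 = 557000 μs.
R ≥ L / t_tx = 10000 bits / 0.557 s = 18.0 kbps.

18.0 kbps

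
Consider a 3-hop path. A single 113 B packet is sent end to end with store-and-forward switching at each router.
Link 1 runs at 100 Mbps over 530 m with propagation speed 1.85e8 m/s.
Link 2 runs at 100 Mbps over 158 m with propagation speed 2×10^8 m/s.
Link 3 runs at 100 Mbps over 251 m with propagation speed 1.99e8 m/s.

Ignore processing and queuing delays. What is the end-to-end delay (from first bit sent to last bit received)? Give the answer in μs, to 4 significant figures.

L = 113 × 8 = 904 bits.
Transmission delay per hop = L/R = 904/100000000 = 9.04 μs; 3 hops → 27.12 μs.
Propagation delays (d/s per hop): 2.86486, 0.79, 1.26131 μs; sum = 4.91617 μs.
End-to-end = 32.04 μs.

32.04 μs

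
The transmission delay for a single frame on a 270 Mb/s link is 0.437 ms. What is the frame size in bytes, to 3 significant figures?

14700 bytes

L = R × t_tx = 270000000 b/s × 0.000437 s = 117990 bits.
In bytes: 117990 / 8 = 14700 bytes.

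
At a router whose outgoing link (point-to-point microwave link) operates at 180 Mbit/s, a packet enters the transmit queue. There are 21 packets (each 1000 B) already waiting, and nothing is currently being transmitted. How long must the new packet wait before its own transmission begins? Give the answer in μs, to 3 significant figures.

Each queued packet: L/R = 8000/180000000 = 44.4444 μs.
21 queued → 933.333 μs.
Queuing delay = 933 μs.

933 μs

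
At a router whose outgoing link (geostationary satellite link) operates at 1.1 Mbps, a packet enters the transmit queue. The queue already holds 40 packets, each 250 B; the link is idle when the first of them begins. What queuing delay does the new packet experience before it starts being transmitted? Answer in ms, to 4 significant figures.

72.73 ms

Each queued packet: L/R = 2000/1100000 = 1.81818 ms.
40 queued → 72.7273 ms.
Queuing delay = 72.73 ms.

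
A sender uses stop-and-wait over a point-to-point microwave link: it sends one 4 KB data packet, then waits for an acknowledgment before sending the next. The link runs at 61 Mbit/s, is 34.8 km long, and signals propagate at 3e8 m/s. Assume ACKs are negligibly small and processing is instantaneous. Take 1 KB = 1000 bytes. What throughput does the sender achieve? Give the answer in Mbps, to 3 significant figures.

42.3 Mbps

t_tx = L/R = 32000/61000000 = 0.00052459 s.
t_prop = 34800/300000000 = 0.000116 s; RTT = 0.000232 s.
Cycle = t_tx + RTT = 0.00075659 s.
Throughput = L / cycle = 32000 / 0.00075659 = 42.3 Mbps.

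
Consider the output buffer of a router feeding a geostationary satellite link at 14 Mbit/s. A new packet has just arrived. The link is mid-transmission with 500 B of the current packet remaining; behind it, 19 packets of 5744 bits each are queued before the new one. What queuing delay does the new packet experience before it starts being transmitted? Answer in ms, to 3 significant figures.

8.08 ms

Each queued packet: L/R = 5744/14000000 = 0.410286 ms.
19 queued → 7.79543 ms.
Plus remaining 4000 bits of current packet: 0.285714 ms.
Queuing delay = 8.08 ms.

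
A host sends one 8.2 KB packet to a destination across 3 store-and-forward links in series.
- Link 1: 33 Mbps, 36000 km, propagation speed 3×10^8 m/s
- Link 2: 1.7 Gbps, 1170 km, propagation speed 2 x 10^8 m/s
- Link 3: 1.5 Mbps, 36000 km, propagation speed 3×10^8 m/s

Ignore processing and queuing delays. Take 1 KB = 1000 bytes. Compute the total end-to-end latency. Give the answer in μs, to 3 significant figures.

292000 μs

L = 65600 bits.
Transmission delays (L/R per hop): 1987.88, 38.5882, 43733.3 μs; sum = 45759.8 μs.
Propagation delays (d/s per hop): 120000, 5850, 120000 μs; sum = 245850 μs.
End-to-end = 292000 μs.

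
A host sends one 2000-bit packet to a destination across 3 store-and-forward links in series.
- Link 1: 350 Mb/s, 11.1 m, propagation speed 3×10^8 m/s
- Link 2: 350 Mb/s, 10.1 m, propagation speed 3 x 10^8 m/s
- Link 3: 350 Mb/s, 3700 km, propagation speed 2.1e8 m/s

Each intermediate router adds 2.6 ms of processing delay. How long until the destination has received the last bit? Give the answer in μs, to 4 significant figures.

22840 μs

Transmission delay per hop = L/R = 2000/350000000 = 5.71429 μs; 3 hops → 17.1429 μs.
Propagation delays (d/s per hop): 0.037, 0.0336667, 17619 μs; sum = 17619.1 μs.
Processing at 2 router(s): 2 × 2.6 ms = 5200 μs.
End-to-end = 22840 μs.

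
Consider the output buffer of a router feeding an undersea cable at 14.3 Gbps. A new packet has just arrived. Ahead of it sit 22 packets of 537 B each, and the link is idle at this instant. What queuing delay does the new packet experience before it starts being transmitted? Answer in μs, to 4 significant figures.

6.609 μs

Each queued packet: L/R = 4296/14300000000 = 0.30042 μs.
22 queued → 6.60923 μs.
Queuing delay = 6.609 μs.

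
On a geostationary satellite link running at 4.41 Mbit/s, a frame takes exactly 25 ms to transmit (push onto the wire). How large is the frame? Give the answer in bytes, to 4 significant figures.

L = R × t_tx = 4410000 b/s × 0.025 s = 110250 bits.
In bytes: 110250 / 8 = 13780 bytes.

13780 bytes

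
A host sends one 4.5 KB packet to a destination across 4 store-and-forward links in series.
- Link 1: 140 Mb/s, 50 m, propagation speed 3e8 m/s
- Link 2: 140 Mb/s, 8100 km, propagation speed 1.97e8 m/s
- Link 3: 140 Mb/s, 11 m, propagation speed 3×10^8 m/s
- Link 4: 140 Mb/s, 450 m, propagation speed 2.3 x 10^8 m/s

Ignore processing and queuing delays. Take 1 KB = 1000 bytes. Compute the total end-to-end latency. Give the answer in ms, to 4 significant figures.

42.15 ms

L = 36000 bits.
Transmission delay per hop = L/R = 36000/140000000 = 0.257143 ms; 4 hops → 1.02857 ms.
Propagation delays (d/s per hop): 0.000166667, 41.1168, 3.66667e-05, 0.00195652 ms; sum = 41.1189 ms.
End-to-end = 42.15 ms.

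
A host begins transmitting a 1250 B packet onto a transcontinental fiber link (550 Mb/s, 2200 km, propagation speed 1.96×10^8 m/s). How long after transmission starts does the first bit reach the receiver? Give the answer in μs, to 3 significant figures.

First bit experiences only propagation delay: d/s = 2200000/196000000 = 11200 μs.

11200 μs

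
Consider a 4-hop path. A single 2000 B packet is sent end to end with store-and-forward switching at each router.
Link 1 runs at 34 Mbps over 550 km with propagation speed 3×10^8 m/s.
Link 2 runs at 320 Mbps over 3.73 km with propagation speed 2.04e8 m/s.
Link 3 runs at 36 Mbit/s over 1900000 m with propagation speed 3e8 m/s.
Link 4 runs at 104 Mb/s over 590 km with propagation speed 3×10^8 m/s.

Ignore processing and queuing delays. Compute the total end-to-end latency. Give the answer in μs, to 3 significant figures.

11300 μs

L = 2000 × 8 = 16000 bits.
Transmission delays (L/R per hop): 470.588, 50, 444.444, 153.846 μs; sum = 1118.88 μs.
Propagation delays (d/s per hop): 1833.33, 18.2843, 6333.33, 1966.67 μs; sum = 10151.6 μs.
End-to-end = 11300 μs.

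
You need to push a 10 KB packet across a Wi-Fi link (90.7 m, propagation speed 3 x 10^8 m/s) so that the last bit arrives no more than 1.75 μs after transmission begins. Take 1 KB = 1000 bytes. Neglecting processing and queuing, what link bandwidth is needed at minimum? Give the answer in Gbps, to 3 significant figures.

55.3 Gbps

L = 80000 bits.
Propagation delay = 90.7 / 300000000 = 0.302333 μs.
Transmission budget = 1.75 − 0.302333 = 1.44767 μs.
R ≥ L / t_tx = 80000 bits / 1.44767e-06 s = 55.3 Gbps.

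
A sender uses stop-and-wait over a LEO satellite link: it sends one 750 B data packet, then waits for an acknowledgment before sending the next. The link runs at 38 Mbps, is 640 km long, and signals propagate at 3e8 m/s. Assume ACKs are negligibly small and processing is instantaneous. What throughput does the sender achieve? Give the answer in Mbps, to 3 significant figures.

1.36 Mbps

t_tx = L/R = 6000/38000000 = 0.000157895 s.
t_prop = 640000/300000000 = 0.00213333 s; RTT = 0.00426667 s.
Cycle = t_tx + RTT = 0.00442456 s.
Throughput = L / cycle = 6000 / 0.00442456 = 1.36 Mbps.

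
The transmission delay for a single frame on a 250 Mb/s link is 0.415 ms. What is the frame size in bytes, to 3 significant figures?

13000 bytes

L = R × t_tx = 250000000 b/s × 0.000415 s = 103750 bits.
In bytes: 103750 / 8 = 13000 bytes.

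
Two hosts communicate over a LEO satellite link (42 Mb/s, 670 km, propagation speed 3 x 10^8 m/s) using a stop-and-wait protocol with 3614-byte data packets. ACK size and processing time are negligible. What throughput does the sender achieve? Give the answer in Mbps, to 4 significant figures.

t_tx = L/R = 28912/42000000 = 0.000688381 s.
t_prop = 670000/300000000 = 0.00223333 s; RTT = 0.00446667 s.
Cycle = t_tx + RTT = 0.00515505 s.
Throughput = L / cycle = 28912 / 0.00515505 = 5.608 Mbps.

5.608 Mbps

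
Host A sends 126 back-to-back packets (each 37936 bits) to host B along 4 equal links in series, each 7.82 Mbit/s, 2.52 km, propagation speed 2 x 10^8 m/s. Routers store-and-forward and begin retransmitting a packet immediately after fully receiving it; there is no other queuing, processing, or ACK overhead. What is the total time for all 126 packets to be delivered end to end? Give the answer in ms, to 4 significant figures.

625.8 ms

Per-hop transmission t_tx = L/R = 37936/7820000 = 4.85115 ms.
Per-hop propagation t_prop = 2520/200000000 = 0.0126 ms.
Pipeline fill: first packet needs 4·t_tx to clear all hops; remaining 125 packets each add one t_tx.
Total = (4+126-1)·t_tx + 4·t_prop = 129·4.85115 + 4·0.0126 = 625.8 ms.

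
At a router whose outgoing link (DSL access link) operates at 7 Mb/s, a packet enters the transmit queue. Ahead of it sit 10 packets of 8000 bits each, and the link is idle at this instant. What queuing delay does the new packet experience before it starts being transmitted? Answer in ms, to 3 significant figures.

Each queued packet: L/R = 8000/7000000 = 1.14286 ms.
10 queued → 11.4286 ms.
Queuing delay = 11.4 ms.

11.4 ms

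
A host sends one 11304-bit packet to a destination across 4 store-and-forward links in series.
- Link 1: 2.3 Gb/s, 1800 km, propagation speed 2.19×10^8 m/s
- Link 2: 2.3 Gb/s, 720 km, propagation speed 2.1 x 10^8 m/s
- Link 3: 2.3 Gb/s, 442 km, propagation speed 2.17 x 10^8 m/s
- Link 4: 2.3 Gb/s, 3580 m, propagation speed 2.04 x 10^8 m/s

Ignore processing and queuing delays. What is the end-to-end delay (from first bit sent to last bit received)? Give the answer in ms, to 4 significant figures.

Transmission delay per hop = L/R = 11304/2300000000 = 0.00491478 ms; 4 hops → 0.0196591 ms.
Propagation delays (d/s per hop): 8.21918, 3.42857, 2.03687, 0.017549 ms; sum = 13.7022 ms.
End-to-end = 13.72 ms.

13.72 ms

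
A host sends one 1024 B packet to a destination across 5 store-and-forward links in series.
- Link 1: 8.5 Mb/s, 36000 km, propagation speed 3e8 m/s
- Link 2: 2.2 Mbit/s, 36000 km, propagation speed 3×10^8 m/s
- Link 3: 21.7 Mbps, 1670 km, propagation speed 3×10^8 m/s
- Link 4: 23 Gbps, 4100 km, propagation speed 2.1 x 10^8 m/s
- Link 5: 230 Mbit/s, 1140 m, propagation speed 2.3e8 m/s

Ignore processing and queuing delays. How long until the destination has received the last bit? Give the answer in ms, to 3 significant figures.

270 ms

L = 1024 × 8 = 8192 bits.
Transmission delays (L/R per hop): 0.963765, 3.72364, 0.377512, 0.000356174, 0.0356174 ms; sum = 5.10089 ms.
Propagation delays (d/s per hop): 120, 120, 5.56667, 19.5238, 0.00495652 ms; sum = 265.095 ms.
End-to-end = 270 ms.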